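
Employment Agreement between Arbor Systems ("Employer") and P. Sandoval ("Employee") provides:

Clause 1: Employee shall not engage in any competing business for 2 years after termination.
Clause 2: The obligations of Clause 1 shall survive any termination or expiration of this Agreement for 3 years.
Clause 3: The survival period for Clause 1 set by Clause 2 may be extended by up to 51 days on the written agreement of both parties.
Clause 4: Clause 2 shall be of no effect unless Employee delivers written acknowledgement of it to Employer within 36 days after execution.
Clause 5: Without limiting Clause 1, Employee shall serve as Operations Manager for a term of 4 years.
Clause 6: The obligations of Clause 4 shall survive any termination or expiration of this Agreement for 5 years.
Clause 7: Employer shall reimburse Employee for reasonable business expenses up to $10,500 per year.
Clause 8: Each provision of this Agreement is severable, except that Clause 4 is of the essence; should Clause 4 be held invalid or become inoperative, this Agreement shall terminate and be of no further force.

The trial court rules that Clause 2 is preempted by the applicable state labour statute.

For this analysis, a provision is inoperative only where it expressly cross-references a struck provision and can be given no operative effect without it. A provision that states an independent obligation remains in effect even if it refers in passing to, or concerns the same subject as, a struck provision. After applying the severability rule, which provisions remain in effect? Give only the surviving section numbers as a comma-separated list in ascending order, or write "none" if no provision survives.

Clause 2 is struck. Clause 3 operates only by reference to Clause 2, so it falls with Clause 2. Clause 4 merely fixes the acknowledgement condition for Clause 2; with Clause 2 gone it has nothing to operate on and falls away. Clause 6 operates only by reference to Clause 4, so it falls with Clause 4. Clause 8 makes Clause 4 an essential term, and Clause 4 has been rendered inoperative by the cascade; under Clause 8, the entire Agreement is therefore void. No provision of the Agreement survives.

none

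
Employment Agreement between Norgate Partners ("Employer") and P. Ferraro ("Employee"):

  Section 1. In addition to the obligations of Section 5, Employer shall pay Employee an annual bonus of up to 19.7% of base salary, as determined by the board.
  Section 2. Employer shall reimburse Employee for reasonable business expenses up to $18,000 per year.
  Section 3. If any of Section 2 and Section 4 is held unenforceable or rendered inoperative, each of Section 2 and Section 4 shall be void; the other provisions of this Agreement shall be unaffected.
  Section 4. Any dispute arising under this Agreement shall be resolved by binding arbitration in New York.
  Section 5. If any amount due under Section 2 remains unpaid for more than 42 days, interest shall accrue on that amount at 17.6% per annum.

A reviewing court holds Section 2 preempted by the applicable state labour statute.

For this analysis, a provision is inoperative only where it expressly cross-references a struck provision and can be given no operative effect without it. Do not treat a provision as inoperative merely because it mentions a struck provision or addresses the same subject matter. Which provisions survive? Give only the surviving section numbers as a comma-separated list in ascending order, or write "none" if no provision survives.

1, 3

Section 2 is struck. The whole of Section 5 is the default interest on the expense-reimbursement cap, defined by reference to Section 2, so Section 5 cannot stand once Section 2 is removed. Although Section 1 refers to Section 5, its operative terms do not depend on Section 5, so it remains in effect. Section 3 declares Section 2 and Section 4 mutually dependent; since one of them has fallen, all of them are of no effect. That brings down Section 4 as well. The remainder continues in force under Section 3. Section 1 and Section 3 remain in effect.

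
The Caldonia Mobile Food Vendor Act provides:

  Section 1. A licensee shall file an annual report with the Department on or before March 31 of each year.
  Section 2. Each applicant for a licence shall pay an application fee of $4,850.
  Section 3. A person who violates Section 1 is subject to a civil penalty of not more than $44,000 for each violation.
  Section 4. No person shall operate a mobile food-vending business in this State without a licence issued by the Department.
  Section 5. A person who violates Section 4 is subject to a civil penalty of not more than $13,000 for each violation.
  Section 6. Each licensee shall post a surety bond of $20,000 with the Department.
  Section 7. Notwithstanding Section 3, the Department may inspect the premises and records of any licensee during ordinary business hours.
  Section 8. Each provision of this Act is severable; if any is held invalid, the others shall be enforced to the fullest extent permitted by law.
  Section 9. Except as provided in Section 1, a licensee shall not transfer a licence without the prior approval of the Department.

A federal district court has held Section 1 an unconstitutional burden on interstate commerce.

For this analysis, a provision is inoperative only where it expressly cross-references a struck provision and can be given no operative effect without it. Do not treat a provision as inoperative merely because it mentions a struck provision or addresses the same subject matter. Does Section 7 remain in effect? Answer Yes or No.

Yes

Section 1 is struck. Section 3 merely fixes the civil penalty for violating Section 1; with Section 1 gone it has nothing to operate on and falls away. Although Section 9 refers to Section 1, its operative terms do not depend on Section 1, so it remains in effect. Section 7 mentions Section 3 but its own obligation stands independently of Section 3, so Section 7 is not affected. Under the severability clause in Section 8, the remaining provisions continue in force. Section 2, Section 4, Section 5, Section 6, Section 7, Section 8, and Section 9 remain in effect. Section 7 is among the surviving provisions, so the answer is yes.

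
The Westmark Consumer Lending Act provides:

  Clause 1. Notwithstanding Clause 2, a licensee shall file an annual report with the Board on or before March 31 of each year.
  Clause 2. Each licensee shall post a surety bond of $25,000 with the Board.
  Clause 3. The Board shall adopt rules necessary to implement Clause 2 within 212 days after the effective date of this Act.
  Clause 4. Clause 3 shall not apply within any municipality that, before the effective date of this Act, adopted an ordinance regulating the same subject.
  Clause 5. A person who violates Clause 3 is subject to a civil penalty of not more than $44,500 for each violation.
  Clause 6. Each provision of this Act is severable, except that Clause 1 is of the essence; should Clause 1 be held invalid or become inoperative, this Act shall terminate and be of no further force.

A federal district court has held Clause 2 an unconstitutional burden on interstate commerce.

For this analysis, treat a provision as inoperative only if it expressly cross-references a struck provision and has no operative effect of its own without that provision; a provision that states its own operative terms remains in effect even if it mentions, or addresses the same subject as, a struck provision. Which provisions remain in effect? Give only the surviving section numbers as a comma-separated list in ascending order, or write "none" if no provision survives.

1, 6

Clause 2 is struck. Clause 3 merely fixes the rulemaking mandate for Clause 2; with Clause 2 gone it has nothing to operate on and falls away. Clause 4 has no operative effect of its own apart from Clause 3 and is therefore inoperative. Clause 5 merely fixes the civil penalty for violating Clause 3; with Clause 3 gone it has nothing to operate on and falls away. Clause 1 mentions Clause 2 but its own obligation stands independently of Clause 2, so Clause 1 is not affected. Clause 6 makes Clause 1 an essential term, but Clause 1 is unaffected, so the severability proviso in Clause 6 preserves the remaining provisions. That leaves Clause 1 and Clause 6 in effect.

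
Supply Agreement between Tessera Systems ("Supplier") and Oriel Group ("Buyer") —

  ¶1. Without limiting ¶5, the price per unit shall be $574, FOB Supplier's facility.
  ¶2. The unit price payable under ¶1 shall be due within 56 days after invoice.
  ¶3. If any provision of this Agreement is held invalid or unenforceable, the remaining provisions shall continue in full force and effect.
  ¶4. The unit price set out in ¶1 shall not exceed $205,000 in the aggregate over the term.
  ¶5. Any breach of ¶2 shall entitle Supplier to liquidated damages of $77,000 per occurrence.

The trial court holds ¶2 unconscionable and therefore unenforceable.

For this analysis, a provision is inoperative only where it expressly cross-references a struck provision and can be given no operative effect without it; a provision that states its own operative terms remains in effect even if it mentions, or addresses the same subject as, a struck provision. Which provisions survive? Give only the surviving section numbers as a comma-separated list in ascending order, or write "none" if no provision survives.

1, 3, 4

¶2 is struck. ¶5 has no operative effect of its own apart from ¶2 and is therefore inoperative. Although ¶1 refers to ¶5, its operative terms do not depend on ¶5, so it remains in effect. Under the severability clause in ¶3, the remaining provisions continue in force. The provisions still in force are ¶1, ¶3, and ¶4.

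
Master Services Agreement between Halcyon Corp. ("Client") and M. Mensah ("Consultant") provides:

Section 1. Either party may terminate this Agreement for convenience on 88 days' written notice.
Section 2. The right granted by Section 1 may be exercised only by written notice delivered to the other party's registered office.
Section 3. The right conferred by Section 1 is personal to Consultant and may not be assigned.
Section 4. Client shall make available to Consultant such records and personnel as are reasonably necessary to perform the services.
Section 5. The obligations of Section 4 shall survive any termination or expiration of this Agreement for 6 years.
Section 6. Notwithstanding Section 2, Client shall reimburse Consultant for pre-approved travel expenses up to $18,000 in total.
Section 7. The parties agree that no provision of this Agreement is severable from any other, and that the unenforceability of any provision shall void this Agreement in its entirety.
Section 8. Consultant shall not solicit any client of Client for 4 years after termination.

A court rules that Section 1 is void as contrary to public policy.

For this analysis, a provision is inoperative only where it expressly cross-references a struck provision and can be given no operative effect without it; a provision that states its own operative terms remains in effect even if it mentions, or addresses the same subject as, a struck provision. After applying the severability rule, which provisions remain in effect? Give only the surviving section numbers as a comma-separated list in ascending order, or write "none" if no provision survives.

none

Section 1 is struck. Section 2 merely fixes the notice requirement for Section 1; with Section 1 gone it has nothing to operate on and falls away. Section 3 has no operative effect of its own apart from Section 1 and is therefore inoperative. Section 7 provides that the Agreement is not severable, so the invalidity of any one provision voids the entire Agreement. No provision of the Agreement survives.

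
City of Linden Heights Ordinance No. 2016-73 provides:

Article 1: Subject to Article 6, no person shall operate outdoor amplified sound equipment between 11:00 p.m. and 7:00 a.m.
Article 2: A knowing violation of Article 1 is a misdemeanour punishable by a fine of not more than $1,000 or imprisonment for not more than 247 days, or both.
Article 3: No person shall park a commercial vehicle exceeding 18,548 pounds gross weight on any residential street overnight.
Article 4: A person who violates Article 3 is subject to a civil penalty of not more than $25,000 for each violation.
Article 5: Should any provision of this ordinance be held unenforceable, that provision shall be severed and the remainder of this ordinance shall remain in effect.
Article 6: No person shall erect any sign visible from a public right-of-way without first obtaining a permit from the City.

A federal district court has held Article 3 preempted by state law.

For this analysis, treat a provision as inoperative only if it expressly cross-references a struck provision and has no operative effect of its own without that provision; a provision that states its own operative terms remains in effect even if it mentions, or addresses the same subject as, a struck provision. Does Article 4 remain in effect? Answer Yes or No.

No

Article 3 is struck. Article 4 merely fixes the civil penalty for violating Article 3; with Article 3 gone it has nothing to operate on and falls away. Under the severability clause in Article 5, the remaining provisions continue in force. The provisions still in force are Article 1, Article 2, Article 5, and Article 6. Article 4 is among the inoperative provisions, so the answer is no.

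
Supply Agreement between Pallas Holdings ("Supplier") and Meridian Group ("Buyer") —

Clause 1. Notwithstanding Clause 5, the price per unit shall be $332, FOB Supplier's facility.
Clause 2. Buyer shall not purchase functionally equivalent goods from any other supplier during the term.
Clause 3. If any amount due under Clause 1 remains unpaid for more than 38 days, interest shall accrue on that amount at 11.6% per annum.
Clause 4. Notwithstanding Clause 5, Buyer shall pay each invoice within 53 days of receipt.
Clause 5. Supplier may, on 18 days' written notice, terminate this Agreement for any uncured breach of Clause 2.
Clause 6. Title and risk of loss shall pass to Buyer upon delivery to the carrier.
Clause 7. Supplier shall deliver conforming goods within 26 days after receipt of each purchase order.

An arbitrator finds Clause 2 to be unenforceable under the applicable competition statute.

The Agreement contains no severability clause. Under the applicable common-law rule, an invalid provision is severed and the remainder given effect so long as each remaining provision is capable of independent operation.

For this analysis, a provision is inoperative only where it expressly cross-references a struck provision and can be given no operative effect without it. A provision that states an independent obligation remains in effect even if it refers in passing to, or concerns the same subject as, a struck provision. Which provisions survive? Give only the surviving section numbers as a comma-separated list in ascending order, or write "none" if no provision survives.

1, 3, 4, 6, 7

Clause 2 is struck. Clause 5 merely fixes the termination right for breach of Clause 2; with Clause 2 gone it has nothing to operate on and falls away. Although Clause 4 refers to Clause 5, its operative terms do not depend on Clause 5, so it remains in effect. Although Clause 1 refers to Clause 5, its operative terms do not depend on Clause 5, so it remains in effect. With no severability clause, the stated default rule severs what cannot stand and enforces each remaining provision that can operate on its own. Clause 1, Clause 3, Clause 4, Clause 6, and Clause 7 remain in effect.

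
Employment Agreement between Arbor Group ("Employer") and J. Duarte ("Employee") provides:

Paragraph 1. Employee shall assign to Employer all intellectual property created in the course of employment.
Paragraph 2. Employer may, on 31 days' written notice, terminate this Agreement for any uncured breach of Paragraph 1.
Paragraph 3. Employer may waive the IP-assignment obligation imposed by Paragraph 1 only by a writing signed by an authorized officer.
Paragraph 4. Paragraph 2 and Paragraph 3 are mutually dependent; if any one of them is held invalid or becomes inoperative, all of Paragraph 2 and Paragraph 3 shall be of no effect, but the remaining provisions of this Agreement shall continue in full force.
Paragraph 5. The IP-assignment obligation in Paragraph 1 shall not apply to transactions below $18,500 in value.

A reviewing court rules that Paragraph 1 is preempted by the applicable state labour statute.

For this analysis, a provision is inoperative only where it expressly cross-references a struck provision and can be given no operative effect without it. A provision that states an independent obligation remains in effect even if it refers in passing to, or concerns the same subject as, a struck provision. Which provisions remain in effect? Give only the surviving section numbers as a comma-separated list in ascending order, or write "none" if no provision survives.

4

Paragraph 1 is struck. Paragraph 2 operates only by reference to Paragraph 1, so it falls with Paragraph 1. The only function of Paragraph 3 is the waiver condition for Paragraph 1, so it cannot stand once Paragraph 1 is removed. Paragraph 5 has no operative effect of its own apart from Paragraph 1 and is therefore inoperative. Paragraph 4 declares Paragraph 2 and Paragraph 3 mutually dependent; since one of them has fallen, all of them are of no effect. The remainder continues in force under Paragraph 4. Only Paragraph 4 remains in effect.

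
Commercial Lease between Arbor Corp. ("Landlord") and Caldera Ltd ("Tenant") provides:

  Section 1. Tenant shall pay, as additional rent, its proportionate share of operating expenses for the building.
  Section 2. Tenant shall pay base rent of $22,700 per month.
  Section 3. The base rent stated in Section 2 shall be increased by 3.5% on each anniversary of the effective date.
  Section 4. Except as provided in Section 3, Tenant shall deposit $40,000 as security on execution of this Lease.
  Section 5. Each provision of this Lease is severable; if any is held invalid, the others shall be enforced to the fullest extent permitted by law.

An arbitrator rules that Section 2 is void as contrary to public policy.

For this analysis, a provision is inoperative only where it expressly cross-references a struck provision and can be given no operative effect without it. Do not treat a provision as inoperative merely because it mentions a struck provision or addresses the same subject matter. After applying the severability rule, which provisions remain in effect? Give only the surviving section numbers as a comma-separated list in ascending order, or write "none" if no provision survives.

Section 2 is struck. Section 3 does nothing except set the escalation of the base rent by reference to Section 2; with Section 2 gone it has no independent effect and is inoperative. Section 4 mentions Section 3 but its own obligation stands independently of Section 3, so Section 4 is not affected. Under the severability clause in Section 5, the remaining provisions continue in force. The provisions still in force are Section 1, Section 4, and Section 5.

1, 4, 5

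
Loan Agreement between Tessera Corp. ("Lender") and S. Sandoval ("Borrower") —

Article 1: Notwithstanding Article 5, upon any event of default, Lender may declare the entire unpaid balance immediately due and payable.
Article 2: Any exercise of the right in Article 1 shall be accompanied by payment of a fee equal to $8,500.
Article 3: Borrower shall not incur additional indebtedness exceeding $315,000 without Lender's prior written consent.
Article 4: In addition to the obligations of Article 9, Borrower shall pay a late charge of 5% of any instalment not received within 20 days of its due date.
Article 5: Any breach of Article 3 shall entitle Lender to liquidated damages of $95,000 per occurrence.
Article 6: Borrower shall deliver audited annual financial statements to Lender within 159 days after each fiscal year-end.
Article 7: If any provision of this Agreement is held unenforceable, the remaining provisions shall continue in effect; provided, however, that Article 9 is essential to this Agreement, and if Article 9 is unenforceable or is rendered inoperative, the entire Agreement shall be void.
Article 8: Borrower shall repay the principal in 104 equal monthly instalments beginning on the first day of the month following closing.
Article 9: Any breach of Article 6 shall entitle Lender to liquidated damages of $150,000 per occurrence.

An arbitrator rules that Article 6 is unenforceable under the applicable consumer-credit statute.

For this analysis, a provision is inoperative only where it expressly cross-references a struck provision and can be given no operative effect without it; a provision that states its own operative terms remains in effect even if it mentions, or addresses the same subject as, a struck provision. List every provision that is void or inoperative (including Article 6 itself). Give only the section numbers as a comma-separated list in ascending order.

1, 2, 3, 4, 5, 6, 7, 8, 9

Article 6 is struck. The whole of Article 9 is the liquidated-damages amount, defined by reference to Article 6, so Article 9 cannot stand once Article 6 is removed. Article 7 makes Article 9 an essential term, and Article 9 has been rendered inoperative by the cascade; under Article 7, the entire Agreement is therefore void. No provision of the Agreement survives.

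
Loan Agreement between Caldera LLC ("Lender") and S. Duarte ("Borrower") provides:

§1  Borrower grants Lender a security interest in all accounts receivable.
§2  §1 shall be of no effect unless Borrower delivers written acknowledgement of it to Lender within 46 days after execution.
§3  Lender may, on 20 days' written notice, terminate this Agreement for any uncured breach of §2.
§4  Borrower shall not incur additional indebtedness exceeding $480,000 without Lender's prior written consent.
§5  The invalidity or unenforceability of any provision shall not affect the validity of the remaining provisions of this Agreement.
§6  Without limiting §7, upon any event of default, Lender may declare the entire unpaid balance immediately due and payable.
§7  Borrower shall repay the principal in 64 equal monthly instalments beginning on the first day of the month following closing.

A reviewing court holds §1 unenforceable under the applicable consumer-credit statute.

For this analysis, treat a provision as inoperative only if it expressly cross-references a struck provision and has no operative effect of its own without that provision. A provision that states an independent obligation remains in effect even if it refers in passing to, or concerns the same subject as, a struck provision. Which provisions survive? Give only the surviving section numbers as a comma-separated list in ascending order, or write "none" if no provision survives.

4, 5, 6, 7

§1 is struck. §2 merely fixes the acknowledgement condition for §1; with §1 gone it has nothing to operate on and falls away. The only function of §3 is the termination right for breach of §2, so it cannot stand once §2 is removed. Under the severability clause in §5, the remaining provisions continue in force. §4, §5, §6, and §7 remain in effect.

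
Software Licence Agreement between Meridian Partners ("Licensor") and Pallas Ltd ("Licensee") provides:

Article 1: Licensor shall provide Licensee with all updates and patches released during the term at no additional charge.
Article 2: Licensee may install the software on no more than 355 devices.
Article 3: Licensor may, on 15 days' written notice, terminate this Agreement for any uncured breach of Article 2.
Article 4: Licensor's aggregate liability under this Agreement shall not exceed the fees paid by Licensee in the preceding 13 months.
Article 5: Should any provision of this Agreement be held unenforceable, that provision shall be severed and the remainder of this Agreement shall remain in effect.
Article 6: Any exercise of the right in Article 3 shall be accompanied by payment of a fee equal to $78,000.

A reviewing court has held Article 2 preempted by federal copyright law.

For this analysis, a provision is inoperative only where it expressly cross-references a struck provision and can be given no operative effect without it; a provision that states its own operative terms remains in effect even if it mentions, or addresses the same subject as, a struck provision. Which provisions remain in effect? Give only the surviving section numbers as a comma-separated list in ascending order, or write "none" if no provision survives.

Article 2 is struck. The only function of Article 3 is the termination right for breach of Article 2, so it cannot stand once Article 2 is removed. Article 6 has no operative effect of its own apart from Article 3 and is therefore inoperative. Under the severability clause in Article 5, the remaining provisions continue in force. That leaves Article 1, Article 4, and Article 5 in effect.

1, 4, 5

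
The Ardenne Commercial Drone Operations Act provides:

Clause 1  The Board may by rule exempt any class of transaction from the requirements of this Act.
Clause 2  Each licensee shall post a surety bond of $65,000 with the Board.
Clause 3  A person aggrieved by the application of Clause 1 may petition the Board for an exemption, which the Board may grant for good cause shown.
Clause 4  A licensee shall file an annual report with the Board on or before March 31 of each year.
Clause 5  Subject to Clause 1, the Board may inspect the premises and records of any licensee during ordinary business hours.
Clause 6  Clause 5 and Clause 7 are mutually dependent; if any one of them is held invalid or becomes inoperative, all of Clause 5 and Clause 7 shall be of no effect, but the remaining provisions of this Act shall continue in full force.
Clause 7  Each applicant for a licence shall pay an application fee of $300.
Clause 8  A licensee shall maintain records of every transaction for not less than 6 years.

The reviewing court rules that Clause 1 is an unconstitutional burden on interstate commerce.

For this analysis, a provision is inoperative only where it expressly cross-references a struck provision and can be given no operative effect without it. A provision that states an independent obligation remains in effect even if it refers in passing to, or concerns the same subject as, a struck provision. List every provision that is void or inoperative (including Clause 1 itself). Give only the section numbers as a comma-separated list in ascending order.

1, 3

Clause 1 is struck. Clause 3 merely fixes the exemption procedure for Clause 1; with Clause 1 gone it has nothing to operate on and falls away. Although Clause 5 refers to Clause 1, its operative terms do not depend on Clause 1, so it remains in effect. Clause 6 ties Clause 5 and Clause 7 together, but none of those is affected here; the remaining provisions continue in force under Clause 6. The provisions still in force are Clause 2, Clause 4, Clause 5, Clause 6, Clause 7, and Clause 8.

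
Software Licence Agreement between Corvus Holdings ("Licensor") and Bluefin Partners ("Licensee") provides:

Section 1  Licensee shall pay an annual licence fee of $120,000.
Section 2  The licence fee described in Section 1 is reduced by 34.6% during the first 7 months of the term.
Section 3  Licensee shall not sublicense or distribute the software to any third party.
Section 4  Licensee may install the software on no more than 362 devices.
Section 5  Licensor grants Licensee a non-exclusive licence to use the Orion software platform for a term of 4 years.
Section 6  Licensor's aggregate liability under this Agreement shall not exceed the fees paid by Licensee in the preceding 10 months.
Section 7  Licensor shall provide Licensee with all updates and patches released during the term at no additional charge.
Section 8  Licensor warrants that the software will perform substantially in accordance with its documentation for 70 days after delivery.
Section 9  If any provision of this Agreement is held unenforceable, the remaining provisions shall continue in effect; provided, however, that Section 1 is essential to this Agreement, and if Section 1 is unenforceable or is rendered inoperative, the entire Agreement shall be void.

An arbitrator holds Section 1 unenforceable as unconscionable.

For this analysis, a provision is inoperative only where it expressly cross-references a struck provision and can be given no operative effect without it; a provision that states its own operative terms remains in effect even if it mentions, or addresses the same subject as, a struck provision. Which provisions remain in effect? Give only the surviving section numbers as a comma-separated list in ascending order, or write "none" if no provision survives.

none

Section 1 is struck. Section 2 operates only by reference to Section 1, so it falls with Section 1. Section 9 makes Section 1 an essential term, and Section 1 is the provision held invalid; under Section 9, the entire Agreement is therefore void. No provision of the Agreement survives.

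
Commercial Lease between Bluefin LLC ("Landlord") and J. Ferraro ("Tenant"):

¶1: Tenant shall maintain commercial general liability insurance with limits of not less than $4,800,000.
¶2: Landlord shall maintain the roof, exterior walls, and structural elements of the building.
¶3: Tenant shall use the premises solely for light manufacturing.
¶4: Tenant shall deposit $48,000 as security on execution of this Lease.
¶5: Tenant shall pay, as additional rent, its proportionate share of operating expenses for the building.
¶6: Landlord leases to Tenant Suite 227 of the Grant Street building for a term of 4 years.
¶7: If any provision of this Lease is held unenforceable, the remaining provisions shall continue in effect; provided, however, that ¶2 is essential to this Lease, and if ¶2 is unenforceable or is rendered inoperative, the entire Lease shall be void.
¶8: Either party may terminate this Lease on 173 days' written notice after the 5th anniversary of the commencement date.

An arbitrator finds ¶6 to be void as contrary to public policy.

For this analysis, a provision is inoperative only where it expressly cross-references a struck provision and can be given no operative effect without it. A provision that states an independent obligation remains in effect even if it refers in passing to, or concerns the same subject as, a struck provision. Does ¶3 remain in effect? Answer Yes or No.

Yes

¶6 is struck. Nothing else in the Lease is defined by reference to ¶6. ¶7 makes ¶2 an essential term, but ¶2 is unaffected, so the severability proviso in ¶7 preserves the remaining provisions. That leaves ¶1, ¶2, ¶3, ¶4, ¶5, ¶7, and ¶8 in effect. ¶3 is among the surviving provisions, so the answer is yes.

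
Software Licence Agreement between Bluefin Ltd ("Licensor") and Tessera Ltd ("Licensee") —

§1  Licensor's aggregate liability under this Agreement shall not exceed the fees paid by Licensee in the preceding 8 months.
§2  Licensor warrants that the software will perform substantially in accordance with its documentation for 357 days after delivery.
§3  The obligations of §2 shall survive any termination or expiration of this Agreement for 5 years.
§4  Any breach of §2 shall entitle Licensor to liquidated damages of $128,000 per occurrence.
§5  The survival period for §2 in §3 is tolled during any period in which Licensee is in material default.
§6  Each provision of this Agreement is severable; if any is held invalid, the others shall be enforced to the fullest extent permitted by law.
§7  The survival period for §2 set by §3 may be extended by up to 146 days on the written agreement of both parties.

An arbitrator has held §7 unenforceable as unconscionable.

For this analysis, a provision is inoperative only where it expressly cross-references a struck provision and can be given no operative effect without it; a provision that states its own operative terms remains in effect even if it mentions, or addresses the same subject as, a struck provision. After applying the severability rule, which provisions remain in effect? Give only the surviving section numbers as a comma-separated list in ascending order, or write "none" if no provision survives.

§7 is struck. No other provision's operative terms depend on §7. §6 is a severability clause and preserves every provision that can still be given independent effect. That leaves §1, §2, §3, §4, §5, and §6 in effect.

1, 2, 3, 4, 5, 6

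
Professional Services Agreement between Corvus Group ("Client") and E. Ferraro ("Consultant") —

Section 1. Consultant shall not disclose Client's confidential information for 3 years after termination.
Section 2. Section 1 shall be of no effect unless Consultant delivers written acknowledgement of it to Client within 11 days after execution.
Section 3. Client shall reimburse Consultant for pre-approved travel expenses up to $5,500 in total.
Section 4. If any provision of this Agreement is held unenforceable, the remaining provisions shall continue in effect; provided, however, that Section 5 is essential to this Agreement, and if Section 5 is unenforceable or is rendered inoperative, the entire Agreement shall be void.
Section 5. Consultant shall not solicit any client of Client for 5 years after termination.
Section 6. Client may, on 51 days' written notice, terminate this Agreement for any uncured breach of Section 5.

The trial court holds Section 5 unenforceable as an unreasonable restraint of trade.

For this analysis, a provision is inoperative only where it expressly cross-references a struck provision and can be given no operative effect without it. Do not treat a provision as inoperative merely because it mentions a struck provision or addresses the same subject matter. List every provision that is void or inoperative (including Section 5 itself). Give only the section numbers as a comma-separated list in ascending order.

Section 5 is struck. Section 6 merely fixes the termination right for breach of Section 5; with Section 5 gone it has nothing to operate on and falls away. Section 4 makes Section 5 an essential term, and Section 5 is the provision held invalid; under Section 4, the entire Agreement is therefore void. No provision of the Agreement survives.

1, 2, 3, 4, 5, 6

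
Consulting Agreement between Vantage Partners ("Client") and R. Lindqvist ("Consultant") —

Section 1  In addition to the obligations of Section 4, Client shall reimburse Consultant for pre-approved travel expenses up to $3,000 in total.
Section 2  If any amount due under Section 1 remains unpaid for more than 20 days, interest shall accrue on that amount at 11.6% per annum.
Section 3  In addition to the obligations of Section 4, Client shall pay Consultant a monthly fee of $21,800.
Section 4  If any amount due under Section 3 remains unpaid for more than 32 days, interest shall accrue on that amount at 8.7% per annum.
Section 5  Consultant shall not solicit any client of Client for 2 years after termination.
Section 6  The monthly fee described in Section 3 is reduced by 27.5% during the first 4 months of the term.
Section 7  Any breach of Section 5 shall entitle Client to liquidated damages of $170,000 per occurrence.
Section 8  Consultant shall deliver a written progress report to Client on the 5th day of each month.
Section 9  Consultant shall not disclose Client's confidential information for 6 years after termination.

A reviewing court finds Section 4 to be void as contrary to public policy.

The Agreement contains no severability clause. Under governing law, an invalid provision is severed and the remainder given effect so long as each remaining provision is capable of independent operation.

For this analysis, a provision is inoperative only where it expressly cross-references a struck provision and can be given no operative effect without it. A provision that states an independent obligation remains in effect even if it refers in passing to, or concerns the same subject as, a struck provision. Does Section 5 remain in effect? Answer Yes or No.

Yes

Section 4 is struck. Although Section 1 refers to Section 4, its operative terms do not depend on Section 4, so it remains in effect. Section 3 mentions Section 4 but its own obligation stands independently of Section 4, so Section 3 is not affected. Nothing else in the Agreement is defined by reference to Section 4. Under the stated default rule, only provisions that cannot operate independently fall away; the rest are enforced. The provisions still in force are Section 1, Section 2, Section 3, Section 5, Section 6, Section 7, Section 8, and Section 9. Section 5 is among the surviving provisions, so the answer is yes.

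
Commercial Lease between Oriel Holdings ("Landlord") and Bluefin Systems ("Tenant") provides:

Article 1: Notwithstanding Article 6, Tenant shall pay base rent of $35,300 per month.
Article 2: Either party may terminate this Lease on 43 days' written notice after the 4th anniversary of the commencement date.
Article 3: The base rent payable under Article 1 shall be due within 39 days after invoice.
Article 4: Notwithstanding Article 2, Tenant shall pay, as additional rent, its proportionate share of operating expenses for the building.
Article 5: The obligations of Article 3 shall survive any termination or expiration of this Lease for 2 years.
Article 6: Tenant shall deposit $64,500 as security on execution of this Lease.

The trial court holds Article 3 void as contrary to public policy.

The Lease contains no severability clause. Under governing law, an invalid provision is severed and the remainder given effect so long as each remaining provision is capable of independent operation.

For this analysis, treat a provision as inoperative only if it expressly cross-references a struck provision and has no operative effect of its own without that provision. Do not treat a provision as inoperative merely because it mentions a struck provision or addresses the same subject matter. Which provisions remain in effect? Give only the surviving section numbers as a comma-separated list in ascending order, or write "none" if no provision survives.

Article 3 is struck. Article 5 operates only by reference to Article 3, so it falls with Article 3. With no severability clause, the stated default rule severs what cannot stand and enforces each remaining provision that can operate on its own. Article 1, Article 2, Article 4, and Article 6 remain in effect.

1, 2, 4, 6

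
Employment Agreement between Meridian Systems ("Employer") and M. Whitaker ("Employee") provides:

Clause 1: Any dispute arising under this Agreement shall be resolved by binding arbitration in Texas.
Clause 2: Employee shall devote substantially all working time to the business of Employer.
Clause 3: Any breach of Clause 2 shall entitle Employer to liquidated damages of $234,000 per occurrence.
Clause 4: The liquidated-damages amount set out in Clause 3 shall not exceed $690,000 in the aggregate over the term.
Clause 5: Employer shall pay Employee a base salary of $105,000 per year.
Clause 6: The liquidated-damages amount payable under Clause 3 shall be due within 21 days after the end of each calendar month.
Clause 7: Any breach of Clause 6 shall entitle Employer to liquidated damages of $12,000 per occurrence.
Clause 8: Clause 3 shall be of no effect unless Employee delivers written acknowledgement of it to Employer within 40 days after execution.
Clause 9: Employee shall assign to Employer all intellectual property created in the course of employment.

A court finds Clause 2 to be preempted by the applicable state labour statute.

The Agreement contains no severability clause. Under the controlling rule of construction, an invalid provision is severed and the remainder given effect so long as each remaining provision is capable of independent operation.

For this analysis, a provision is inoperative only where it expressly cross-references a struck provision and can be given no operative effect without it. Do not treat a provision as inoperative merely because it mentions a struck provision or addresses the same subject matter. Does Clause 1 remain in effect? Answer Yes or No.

Yes

Clause 2 is struck. The whole of Clause 3 is the liquidated-damages amount, defined by reference to Clause 2, so Clause 3 cannot stand once Clause 2 is removed. Clause 4 operates only by reference to Clause 3, so it falls with Clause 3. Clause 6 does nothing except set the payment deadline for the liquidated-damages amount by reference to Clause 3; with Clause 3 gone it has no independent effect and is inoperative. The only function of Clause 8 is the acknowledgement condition for Clause 3, so it cannot stand once Clause 3 is removed. Clause 7 operates only by reference to Clause 6, so it falls with Clause 6. Under the stated default rule, only provisions that cannot operate independently fall away; the rest are enforced. That leaves Clause 1, Clause 5, and Clause 9 in effect. Clause 1 is among the surviving provisions, so the answer is yes.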